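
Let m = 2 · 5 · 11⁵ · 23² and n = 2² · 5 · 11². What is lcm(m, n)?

max exponent per prime: 2² · 5 · 11⁵ · 23² = 1703919580

1703919580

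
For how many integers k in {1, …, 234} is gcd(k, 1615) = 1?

Prime factors of 1615: 5, 17, 19. Count integers ≤ 234 divisible by none of them.
By inclusion–exclusion: 234 − ⌊234/5⌋ − ⌊234/17⌋ − ⌊234/19⌋ + ⌊234/85⌋ + ⌊234/95⌋ + ⌊234/323⌋ − ⌊234/1615⌋ = 167.

167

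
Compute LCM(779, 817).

gcd first: 817 = 1·779 + 38; 779 = 20·38 + 19; 38 = 2·19 + 0 → gcd = 19
lcm = 779·817/gcd = 636443/19 = 33497

33497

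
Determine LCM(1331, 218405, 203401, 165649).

5528743264495

lcm(1331, 218405) = 1331·218405/gcd = 290697055/121 = 2402455
lcm(2402455, 203401) = 2402455·203401/gcd = 488661749455/121 = 4038526855
lcm(4038526855, 165649) = 4038526855·165649/gcd = 668977935003895/121 = 5528743264495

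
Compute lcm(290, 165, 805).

1540770

lcm(290, 165) = 290·165/gcd = 47850/5 = 9570
lcm(9570, 805) = 9570·805/gcd = 7703850/5 = 1540770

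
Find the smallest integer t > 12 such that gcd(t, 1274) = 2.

16

Multiples of 2 above 12: 2·7, 2·8, … . Need the cofactor coprime to 1274/2 = 637.
Checking s = 7, 8, … the first with gcd(s, 637) = 1 is s = 8, giving 16.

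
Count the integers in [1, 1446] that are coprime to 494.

632

Prime factors of 494: 2, 13, 19. Count integers ≤ 1446 divisible by none of them.
By inclusion–exclusion: 1446 − ⌊1446/2⌋ − ⌊1446/13⌋ − ⌊1446/19⌋ + ⌊1446/26⌋ + ⌊1446/38⌋ + ⌊1446/247⌋ − ⌊1446/494⌋ = 632.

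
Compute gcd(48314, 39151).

833

48314 = 2 · 7² · 17 · 29
39151 = 7² · 17 · 47
Common: 7² · 17 = 833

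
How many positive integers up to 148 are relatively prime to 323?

133

323 = 17·19. Inclusion–exclusion on these primes:
148 − ⌊148/17⌋ − ⌊148/19⌋ + ⌊148/323⌋ = 133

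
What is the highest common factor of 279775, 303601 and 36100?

361

279775 = 5² · 19² · 31; 303601 = 19² · 29²; 36100 = 2² · 5² · 19²
gcd takes min exponent of each prime: 19² = 361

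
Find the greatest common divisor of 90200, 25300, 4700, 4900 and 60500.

100

gcd(90200, 25300): 90200 = 3·25300 + 14300; 25300 = 1·14300 + 11000; 14300 = 1·11000 + 3300; 11000 = 3·3300 + 1100; 3300 = 3·1100 + 0 → 1100
gcd(1100, 4700): 4700 = 4·1100 + 300; 1100 = 3·300 + 200; 300 = 1·200 + 100; 200 = 2·100 + 0 → 100
gcd(100, 4900): 4900 = 49·100 + 0 → 100
gcd(100, 60500): 60500 = 605·100 + 0 → 100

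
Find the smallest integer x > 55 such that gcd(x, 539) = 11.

66

Multiples of 11 above 55: 11·6, 11·7, … . Need the cofactor coprime to 539/11 = 49.
Checking s = 6, 7, … the first with gcd(s, 49) = 1 is s = 6, giving 66.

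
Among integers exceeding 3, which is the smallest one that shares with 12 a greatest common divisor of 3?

12 = 3·4. Any m with gcd(m, 12) = 3 is a multiple of 3, say 3s, with s coprime to 4.
Need s > 3/3, so s ≥ 2. First s ≥ 2 with gcd(s, 4) = 1 is s = 3. Thus m = 3·3 = 9.

9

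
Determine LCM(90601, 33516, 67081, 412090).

90601 = 7² · 43²; 33516 = 2² · 3² · 7² · 19; 67081 = 7² · 37²; 412090 = 2 · 5 · 7² · 29²
lcm takes max exponent of each prime: 2² · 3² · 5 · 7² · 19 · 29² · 37² · 43² = 356745530853180

356745530853180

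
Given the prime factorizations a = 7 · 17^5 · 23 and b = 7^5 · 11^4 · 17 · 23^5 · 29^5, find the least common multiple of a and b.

max exponent per prime: 7^5 · 11^4 · 17^5 · 23^5 · 29^5 = 46124823485927770289456209613

46124823485927770289456209613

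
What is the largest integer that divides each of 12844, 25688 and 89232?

12844 = 2² · 13² · 19; 25688 = 2³ · 13² · 19; 89232 = 2⁴ · 3 · 11 · 13²
gcd takes min exponent of each prime: 2² · 13² = 676

676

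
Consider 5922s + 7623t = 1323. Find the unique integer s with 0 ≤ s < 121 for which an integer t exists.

Reduce mod 7623: 5922s ≡ 1323 (mod 7623). With g = gcd(5922, 7623) = 63 dividing 1323, divide through: 94s ≡ 21 (mod 121).
Since gcd(94, 121) = 1, s ≡ 21·(94)⁻¹ ≡ 53 (mod 121). Smallest non-negative: 53.

53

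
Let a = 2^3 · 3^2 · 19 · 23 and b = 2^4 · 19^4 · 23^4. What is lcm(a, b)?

max exponent per prime: 2^4 · 3^2 · 19^4 · 23^4 = 5251558890384

5251558890384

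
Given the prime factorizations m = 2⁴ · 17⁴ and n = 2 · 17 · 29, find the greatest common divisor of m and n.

min exponent per shared prime: 2 · 17 = 34

34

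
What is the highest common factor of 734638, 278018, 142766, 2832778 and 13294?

gcd(734638, 278018): 734638 = 2·278018 + 178602; 278018 = 1·178602 + 99416; 178602 = 1·99416 + 79186; 99416 = 1·79186 + 20230; 79186 = 3·20230 + 18496; 20230 = 1·18496 + 1734; 18496 = 10·1734 + 1156; 1734 = 1·1156 + 578; 1156 = 2·578 + 0 → 578
gcd(578, 142766): 142766 = 247·578 + 0 → 578
gcd(578, 2832778): 2832778 = 4901·578 + 0 → 578
gcd(578, 13294): 13294 = 23·578 + 0 → 578

578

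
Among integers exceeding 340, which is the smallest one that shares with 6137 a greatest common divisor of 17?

357

Multiples of 17 above 340: 17·21, 17·22, … . Need the cofactor coprime to 6137/17 = 361.
Checking s = 21, 22, … the first with gcd(s, 361) = 1 is s = 21, giving 357.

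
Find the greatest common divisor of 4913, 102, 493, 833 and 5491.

17

gcd(4913, 102): 4913 = 48·102 + 17; 102 = 6·17 + 0 → 17
gcd(17, 493): 493 = 29·17 + 0 → 17
gcd(17, 833): 833 = 49·17 + 0 → 17
gcd(17, 5491): 5491 = 323·17 + 0 → 17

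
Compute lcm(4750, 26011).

gcd first: 26011 = 5·4750 + 2261; 4750 = 2·2261 + 228; 2261 = 9·228 + 209; 228 = 1·209 + 19; 209 = 11·19 + 0 → gcd = 19
lcm = 4750·26011/gcd = 123552250/19 = 6502750

6502750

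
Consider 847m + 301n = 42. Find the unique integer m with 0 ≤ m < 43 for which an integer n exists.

Reduce mod 301: 847m ≡ 42 (mod 301). With g = gcd(847, 301) = 7 dividing 42, divide through: 121m ≡ 6 (mod 43).
Since gcd(121, 43) = 1, m ≡ 6·(121)⁻¹ ≡ 10 (mod 43). Smallest non-negative: 10.

10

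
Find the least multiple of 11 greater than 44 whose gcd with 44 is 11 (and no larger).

gcd(a, 44) = 11 forces 11 | a; write a = 11s. Then gcd(11s, 11·4) = 11·gcd(s, 4), so need gcd(s, 4) = 1.
11s > 44 gives s ≥ 5. The least s ≥ 5 coprime to 4 is 5, so a = 11·5 = 55.

55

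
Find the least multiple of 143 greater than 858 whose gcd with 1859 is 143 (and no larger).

1001

1859 = 143·13. Any k with gcd(k, 1859) = 143 is a multiple of 143, say 143s, with s coprime to 13.
Need s > 858/143, so s ≥ 7. First s ≥ 7 with gcd(s, 13) = 1 is s = 7. Thus k = 143·7 = 1001.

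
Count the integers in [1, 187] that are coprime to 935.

128

935 = 5·11·17. Inclusion–exclusion on these primes:
187 − ⌊187/5⌋ − ⌊187/11⌋ − ⌊187/17⌋ + ⌊187/55⌋ + ⌊187/85⌋ + ⌊187/187⌋ − ⌊187/935⌋ = 128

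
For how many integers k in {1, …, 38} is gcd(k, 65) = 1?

Prime factors of 65: 5, 13. Count integers ≤ 38 divisible by none of them.
By inclusion–exclusion: 38 − ⌊38/5⌋ − ⌊38/13⌋ + ⌊38/65⌋ = 29.

29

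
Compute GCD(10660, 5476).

Euclid: 10660 = 1·5476 + 5184; 5476 = 1·5184 + 292; 5184 = 17·292 + 220; 292 = 1·220 + 72; 220 = 3·72 + 4; 72 = 18·4 + 0. Last nonzero remainder: 4.

4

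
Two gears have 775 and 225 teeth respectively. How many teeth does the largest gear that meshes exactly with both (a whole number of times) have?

Euclid: 775 = 3·225 + 100; 225 = 2·100 + 25; 100 = 4·25 + 0. Last nonzero remainder: 25.

25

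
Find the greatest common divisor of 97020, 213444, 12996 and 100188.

97020 = 2² · 3² · 5 · 7² · 11; 213444 = 2² · 3² · 7² · 11²; 12996 = 2² · 3² · 19²; 100188 = 2² · 3² · 11² · 23
gcd takes min exponent of each prime: 2² · 3² = 36

36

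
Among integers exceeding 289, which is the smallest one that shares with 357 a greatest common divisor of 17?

gcd(t, 357) = 17 forces 17 | t; write t = 17s. Then gcd(17s, 17·21) = 17·gcd(s, 21), so need gcd(s, 21) = 1.
17s > 289 gives s ≥ 18. The least s ≥ 18 coprime to 21 is 19, so t = 17·19 = 323.

323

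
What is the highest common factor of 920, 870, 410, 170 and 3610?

10

gcd(920, 870): 920 = 1·870 + 50; 870 = 17·50 + 20; 50 = 2·20 + 10; 20 = 2·10 + 0 → 10
gcd(10, 410): 410 = 41·10 + 0 → 10
gcd(10, 170): 170 = 17·10 + 0 → 10
gcd(10, 3610): 3610 = 361·10 + 0 → 10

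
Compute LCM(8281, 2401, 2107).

17448067

8281 = 7² · 13²; 2401 = 7⁴; 2107 = 7² · 43
lcm takes max exponent of each prime: 7⁴ · 13² · 43 = 17448067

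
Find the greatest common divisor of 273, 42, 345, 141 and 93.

gcd(273, 42): 273 = 6·42 + 21; 42 = 2·21 + 0 → 21
gcd(21, 345): 345 = 16·21 + 9; 21 = 2·9 + 3; 9 = 3·3 + 0 → 3
gcd(3, 141): 141 = 47·3 + 0 → 3
gcd(3, 93): 93 = 31·3 + 0 → 3

3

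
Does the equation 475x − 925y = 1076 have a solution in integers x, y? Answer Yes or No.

No

By Bézout, 475x − 925y = 1076 has integer solutions iff gcd(475, 925) | 1076.
Euclid: 925 = 1·475 + 450; 475 = 1·450 + 25; 450 = 18·25 + 0. gcd = 25; 1076 mod 25 = 1. No.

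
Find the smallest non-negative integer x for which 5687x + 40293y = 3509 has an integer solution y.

gcd(5687, 40293) = 121 (Euclid: 40293 = 7·5687 + 484; 5687 = 11·484 + 363; 484 = 1·363 + 121; 363 = 3·121 + 0), and 121 | 3509.
Extended Euclid: 5687·(-85) + 40293·(12) = 121. Scale by 29: x₀ = -2465.
General solution x = x₀ + 333t; reducing mod 333 gives x = 199 (and y = -28).

199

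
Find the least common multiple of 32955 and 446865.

gcd first: 446865 = 13·32955 + 18450; 32955 = 1·18450 + 14505; 18450 = 1·14505 + 3945; 14505 = 3·3945 + 2670; 3945 = 1·2670 + 1275; 2670 = 2·1275 + 120; 1275 = 10·120 + 75; 120 = 1·75 + 45; 75 = 1·45 + 30; 45 = 1·30 + 15; 30 = 2·15 + 0 → gcd = 15
lcm = 32955·446865/gcd = 14726436075/15 = 981762405

981762405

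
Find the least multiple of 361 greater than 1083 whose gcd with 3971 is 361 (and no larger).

3971 = 361·11. Any a with gcd(a, 3971) = 361 is a multiple of 361, say 361s, with s coprime to 11.
Need s > 1083/361, so s ≥ 4. First s ≥ 4 with gcd(s, 11) = 1 is s = 4. Thus a = 361·4 = 1444.

1444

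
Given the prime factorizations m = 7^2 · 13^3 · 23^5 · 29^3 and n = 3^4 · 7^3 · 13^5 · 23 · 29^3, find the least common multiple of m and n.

max exponent per prime: 3^4 · 7^3 · 13^5 · 23^5 · 29^3 = 1619306556201083480913

1619306556201083480913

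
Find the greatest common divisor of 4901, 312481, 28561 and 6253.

4901 = 13² · 29; 312481 = 13² · 43²; 28561 = 13⁴; 6253 = 13² · 37
gcd takes min exponent of each prime: 13² = 169

169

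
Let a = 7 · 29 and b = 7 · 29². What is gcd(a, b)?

203

min exponent per shared prime: 7 · 29 = 203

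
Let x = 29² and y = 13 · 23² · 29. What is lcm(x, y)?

max exponent per prime: 13 · 23² · 29² = 5783557

5783557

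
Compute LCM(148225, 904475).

44319275

gcd first: 904475 = 6·148225 + 15125; 148225 = 9·15125 + 12100; 15125 = 1·12100 + 3025; 12100 = 4·3025 + 0 → gcd = 3025
lcm = 148225·904475/gcd = 134065806875/3025 = 44319275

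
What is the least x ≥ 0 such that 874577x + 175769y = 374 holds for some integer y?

9472

Reduce mod 175769: 874577x ≡ 374 (mod 175769). With g = gcd(874577, 175769) = 11 dividing 374, divide through: 79507x ≡ 34 (mod 15979).
Since gcd(79507, 15979) = 1, x ≡ 34·(79507)⁻¹ ≡ 9472 (mod 15979). Smallest non-negative: 9472.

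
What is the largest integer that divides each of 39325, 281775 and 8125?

39325 = 5² · 11² · 13; 281775 = 3 · 5² · 13 · 17²; 8125 = 5⁴ · 13
gcd takes min exponent of each prime: 5² · 13 = 325

325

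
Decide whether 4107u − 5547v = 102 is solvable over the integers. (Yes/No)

By Bézout, 4107u − 5547v = 102 has integer solutions iff gcd(4107, 5547) | 102.
Euclid: 5547 = 1·4107 + 1440; 4107 = 2·1440 + 1227; 1440 = 1·1227 + 213; 1227 = 5·213 + 162; 213 = 1·162 + 51; 162 = 3·51 + 9; 51 = 5·9 + 6; 9 = 1·6 + 3; 6 = 2·3 + 0. gcd = 3; 102 mod 3 = 0. Yes.

Yes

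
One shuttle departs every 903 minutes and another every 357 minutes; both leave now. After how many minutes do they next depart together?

15351

gcd first: 903 = 2·357 + 189; 357 = 1·189 + 168; 189 = 1·168 + 21; 168 = 8·21 + 0 → gcd = 21
lcm = 903·357/gcd = 322371/21 = 15351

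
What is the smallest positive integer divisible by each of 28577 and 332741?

28577 = 17 · 41²; 332741 = 17 · 23² · 37
max exponents: 17 · 23² · 37 · 41² = 559337621

559337621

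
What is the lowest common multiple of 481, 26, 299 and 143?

lcm(481, 26) = 481·26/gcd = 12506/13 = 962
lcm(962, 299) = 962·299/gcd = 287638/13 = 22126
lcm(22126, 143) = 22126·143/gcd = 3164018/13 = 243386

243386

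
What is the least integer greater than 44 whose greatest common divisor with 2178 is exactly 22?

2178 = 22·99. Any x with gcd(x, 2178) = 22 is a multiple of 22, say 22s, with s coprime to 99.
Need s > 44/22, so s ≥ 3. First s ≥ 3 with gcd(s, 99) = 1 is s = 4. Thus x = 22·4 = 88.

88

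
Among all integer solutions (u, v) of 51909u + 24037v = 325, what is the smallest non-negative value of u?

1379

Euclid: 51909 = 2·24037 + 3835; 24037 = 6·3835 + 1027; 3835 = 3·1027 + 754; 1027 = 1·754 + 273; 754 = 2·273 + 208; 273 = 1·208 + 65; 208 = 3·65 + 13; 65 = 5·13 + 0 → gcd = 13; 325 = 13·25.
Back-substitution yields 51909·(351) + 24037·(-758) = 13, so one solution is u = 351·25 = 8775, v = -758·25 = -18950.
Solutions in u differ by 24037/13 = 1849; the one in [0, 1849) is 8775 mod 1849 = 1379.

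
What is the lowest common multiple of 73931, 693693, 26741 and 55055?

lcm(73931, 693693) = 73931·693693/gcd = 51285417183/1573 = 32603571
lcm(32603571, 26741) = 32603571·26741/gcd = 871852092111/1573 = 554260707
lcm(554260707, 55055) = 554260707·55055/gcd = 30514823223885/11011 = 2771303535

2771303535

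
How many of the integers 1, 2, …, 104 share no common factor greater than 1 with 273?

55

273 = 3·7·13. Inclusion–exclusion on these primes:
104 − ⌊104/3⌋ − ⌊104/7⌋ − ⌊104/13⌋ + ⌊104/21⌋ + ⌊104/39⌋ + ⌊104/91⌋ − ⌊104/273⌋ = 55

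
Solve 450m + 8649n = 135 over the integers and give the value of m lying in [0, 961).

673

Reduce mod 8649: 450m ≡ 135 (mod 8649). With g = gcd(450, 8649) = 9 dividing 135, divide through: 50m ≡ 15 (mod 961).
Since gcd(50, 961) = 1, m ≡ 15·(50)⁻¹ ≡ 673 (mod 961). Smallest non-negative: 673.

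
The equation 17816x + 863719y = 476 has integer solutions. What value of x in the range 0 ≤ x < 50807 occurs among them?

33936

Euclid: 863719 = 48·17816 + 8551; 17816 = 2·8551 + 714; 8551 = 11·714 + 697; 714 = 1·697 + 17; 697 = 41·17 + 0 → gcd = 17; 476 = 17·28.
Back-substitution yields 17816·(1212) + 863719·(-25) = 17, so one solution is x = 1212·28 = 33936, y = -25·28 = -700.
Solutions in x differ by 863719/17 = 50807; the one in [0, 50807) is 33936 mod 50807 = 33936.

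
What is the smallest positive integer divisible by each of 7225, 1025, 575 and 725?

7225 = 5² · 17²; 1025 = 5² · 41; 575 = 5² · 23; 725 = 5² · 29
lcm takes max exponent of each prime: 5² · 17² · 23 · 29 · 41 = 197582075

197582075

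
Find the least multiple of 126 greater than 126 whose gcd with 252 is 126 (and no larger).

378

252 = 126·2. Any x with gcd(x, 252) = 126 is a multiple of 126, say 126s, with s coprime to 2.
Need s > 126/126, so s ≥ 2. First s ≥ 2 with gcd(s, 2) = 1 is s = 3. Thus x = 126·3 = 378.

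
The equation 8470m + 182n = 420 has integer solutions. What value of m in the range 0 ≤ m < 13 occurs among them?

Euclid: 8470 = 46·182 + 98; 182 = 1·98 + 84; 98 = 1·84 + 14; 84 = 6·14 + 0 → gcd = 14; 420 = 14·30.
Back-substitution yields 8470·(2) + 182·(-93) = 14, so one solution is m = 2·30 = 60, n = -93·30 = -2790.
Solutions in m differ by 182/14 = 13; the one in [0, 13) is 60 mod 13 = 8.

8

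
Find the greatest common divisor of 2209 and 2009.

1

2209 = 47²
2009 = 7² · 41
Common: 1 = 1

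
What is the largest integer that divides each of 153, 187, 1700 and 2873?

153 = 3² · 17; 187 = 11 · 17; 1700 = 2² · 5² · 17; 2873 = 13² · 17
gcd takes min exponent of each prime: 17 = 17

17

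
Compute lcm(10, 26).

130

gcd first: 26 = 2·10 + 6; 10 = 1·6 + 4; 6 = 1·4 + 2; 4 = 2·2 + 0 → gcd = 2
lcm = 10·26/gcd = 260/2 = 130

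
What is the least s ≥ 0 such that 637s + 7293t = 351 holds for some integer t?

12

gcd(637, 7293) = 13 (Euclid: 7293 = 11·637 + 286; 637 = 2·286 + 65; 286 = 4·65 + 26; 65 = 2·26 + 13; 26 = 2·13 + 0), and 13 | 351.
Extended Euclid: 637·(229) + 7293·(-20) = 13. Scale by 27: s₀ = 6183.
General solution s = s₀ + 561k; reducing mod 561 gives s = 12 (and t = -1).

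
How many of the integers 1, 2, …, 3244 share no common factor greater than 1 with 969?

Prime factors of 969: 3, 17, 19. Count integers ≤ 3244 divisible by none of them.
By inclusion–exclusion: 3244 − ⌊3244/3⌋ − ⌊3244/17⌋ − ⌊3244/19⌋ + ⌊3244/51⌋ + ⌊3244/57⌋ + ⌊3244/323⌋ − ⌊3244/969⌋ = 1929.

1929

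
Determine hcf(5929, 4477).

121

Euclid: 5929 = 1·4477 + 1452; 4477 = 3·1452 + 121; 1452 = 12·121 + 0. Last nonzero remainder: 121.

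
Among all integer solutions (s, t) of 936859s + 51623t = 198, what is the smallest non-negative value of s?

601

gcd(936859, 51623) = 11 (Euclid: 936859 = 18·51623 + 7645; 51623 = 6·7645 + 5753; 7645 = 1·5753 + 1892; 5753 = 3·1892 + 77; 1892 = 24·77 + 44; 77 = 1·44 + 33; 44 = 1·33 + 11; 33 = 3·11 + 0), and 11 | 198.
Extended Euclid: 936859·(1337) + 51623·(-24264) = 11. Scale by 18: s₀ = 24066.
General solution s = s₀ + 4693k; reducing mod 4693 gives s = 601 (and t = -10907).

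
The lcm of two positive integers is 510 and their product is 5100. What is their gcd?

10

gcd·lcm = product, so gcd = 5100/510 = 10.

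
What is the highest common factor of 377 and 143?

377 = 13 · 29
143 = 11 · 13
Common: 13 = 13

13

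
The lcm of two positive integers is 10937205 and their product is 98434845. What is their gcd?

9

From gcd × lcm = mn: gcd = 98434845 / 10937205 = 9.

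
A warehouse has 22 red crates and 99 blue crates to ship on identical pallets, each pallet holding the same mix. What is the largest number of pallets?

22 = 2 · 11
99 = 3² · 11
Common: 11 = 11

11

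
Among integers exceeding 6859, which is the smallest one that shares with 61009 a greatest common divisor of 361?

gcd(a, 61009) = 361 forces 361 | a; write a = 361s. Then gcd(361s, 361·169) = 361·gcd(s, 169), so need gcd(s, 169) = 1.
361s > 6859 gives s ≥ 20. The least s ≥ 20 coprime to 169 is 20, so a = 361·20 = 7220.

7220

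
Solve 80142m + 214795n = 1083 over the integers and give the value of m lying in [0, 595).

394

Euclid: 214795 = 2·80142 + 54511; 80142 = 1·54511 + 25631; 54511 = 2·25631 + 3249; 25631 = 7·3249 + 2888; 3249 = 1·2888 + 361; 2888 = 8·361 + 0 → gcd = 361; 1083 = 361·3.
Back-substitution yields 80142·(-67) + 214795·(25) = 361, so one solution is m = -67·3 = -201, n = 25·3 = 75.
Solutions in m differ by 214795/361 = 595; the one in [0, 595) is -201 mod 595 = 394.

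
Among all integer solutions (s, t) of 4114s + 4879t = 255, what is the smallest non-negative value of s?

gcd(4114, 4879) = 17 (Euclid: 4879 = 1·4114 + 765; 4114 = 5·765 + 289; 765 = 2·289 + 187; 289 = 1·187 + 102; 187 = 1·102 + 85; 102 = 1·85 + 17; 85 = 5·17 + 0), and 17 | 255.
Extended Euclid: 4114·(51) + 4879·(-43) = 17. Scale by 15: s₀ = 765.
General solution s = s₀ + 287k; reducing mod 287 gives s = 191 (and t = -161).

191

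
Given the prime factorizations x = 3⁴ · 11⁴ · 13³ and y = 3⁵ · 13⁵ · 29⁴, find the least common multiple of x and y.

934298749046027079

max exponent per prime: 3⁵ · 11⁴ · 13⁵ · 29⁴ = 934298749046027079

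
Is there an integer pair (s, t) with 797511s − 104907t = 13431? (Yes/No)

By Bézout, 797511s − 104907t = 13431 has integer solutions iff gcd(797511, 104907) | 13431.
Euclid: 797511 = 7·104907 + 63162; 104907 = 1·63162 + 41745; 63162 = 1·41745 + 21417; 41745 = 1·21417 + 20328; 21417 = 1·20328 + 1089; 20328 = 18·1089 + 726; 1089 = 1·726 + 363; 726 = 2·363 + 0. gcd = 363; 13431 mod 363 = 0. Yes.

Yes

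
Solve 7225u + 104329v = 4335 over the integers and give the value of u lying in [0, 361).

gcd(7225, 104329) = 289 (Euclid: 104329 = 14·7225 + 3179; 7225 = 2·3179 + 867; 3179 = 3·867 + 578; 867 = 1·578 + 289; 578 = 2·289 + 0), and 289 | 4335.
Extended Euclid: 7225·(130) + 104329·(-9) = 289. Scale by 15: u₀ = 1950.
General solution u = u₀ + 361t; reducing mod 361 gives u = 145 (and v = -10).

145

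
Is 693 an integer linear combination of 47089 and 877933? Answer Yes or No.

No

By Bézout, 47089p + 877933q = 693 has integer solutions iff gcd(47089, 877933) | 693.
Euclid: 877933 = 18·47089 + 30331; 47089 = 1·30331 + 16758; 30331 = 1·16758 + 13573; 16758 = 1·13573 + 3185; 13573 = 4·3185 + 833; 3185 = 3·833 + 686; 833 = 1·686 + 147; 686 = 4·147 + 98; 147 = 1·98 + 49; 98 = 2·49 + 0. gcd = 49; 693 mod 49 = 7. No.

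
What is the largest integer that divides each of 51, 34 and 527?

17

gcd(51, 34): 51 = 1·34 + 17; 34 = 2·17 + 0 → 17
gcd(17, 527): 527 = 31·17 + 0 → 17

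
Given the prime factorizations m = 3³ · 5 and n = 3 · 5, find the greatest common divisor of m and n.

min exponent per shared prime: 3 · 5 = 15

15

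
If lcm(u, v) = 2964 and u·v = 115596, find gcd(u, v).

39

From gcd × lcm = uv: gcd = 115596 / 2964 = 39.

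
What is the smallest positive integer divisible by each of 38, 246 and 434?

38 = 2 · 19; 246 = 2 · 3 · 41; 434 = 2 · 7 · 31
lcm takes max exponent of each prime: 2 · 3 · 7 · 19 · 31 · 41 = 1014258

1014258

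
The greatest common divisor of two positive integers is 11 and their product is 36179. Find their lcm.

3289

For any two positive integers, gcd × lcm equals their product. Hence lcm = 36179 / 11 = 3289.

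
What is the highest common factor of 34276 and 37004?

44

Euclid: 37004 = 1·34276 + 2728; 34276 = 12·2728 + 1540; 2728 = 1·1540 + 1188; 1540 = 1·1188 + 352; 1188 = 3·352 + 132; 352 = 2·132 + 88; 132 = 1·88 + 44; 88 = 2·44 + 0. Last nonzero remainder: 44.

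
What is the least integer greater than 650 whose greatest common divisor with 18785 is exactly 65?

gcd(t, 18785) = 65 forces 65 | t; write t = 65s. Then gcd(65s, 65·289) = 65·gcd(s, 289), so need gcd(s, 289) = 1.
65s > 650 gives s ≥ 11. The least s ≥ 11 coprime to 289 is 11, so t = 65·11 = 715.

715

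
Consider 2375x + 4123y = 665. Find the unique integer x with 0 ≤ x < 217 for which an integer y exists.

35

gcd(2375, 4123) = 19 (Euclid: 4123 = 1·2375 + 1748; 2375 = 1·1748 + 627; 1748 = 2·627 + 494; 627 = 1·494 + 133; 494 = 3·133 + 95; 133 = 1·95 + 38; 95 = 2·38 + 19; 38 = 2·19 + 0), and 19 | 665.
Extended Euclid: 2375·(-92) + 4123·(53) = 19. Scale by 35: x₀ = -3220.
General solution x = x₀ + 217t; reducing mod 217 gives x = 35 (and y = -20).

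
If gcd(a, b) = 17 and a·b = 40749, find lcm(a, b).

2397

For any two positive integers, gcd × lcm equals their product. Hence lcm = 40749 / 17 = 2397.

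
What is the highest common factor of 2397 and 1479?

Euclid: 2397 = 1·1479 + 918; 1479 = 1·918 + 561; 918 = 1·561 + 357; 561 = 1·357 + 204; 357 = 1·204 + 153; 204 = 1·153 + 51; 153 = 3·51 + 0. Last nonzero remainder: 51.

51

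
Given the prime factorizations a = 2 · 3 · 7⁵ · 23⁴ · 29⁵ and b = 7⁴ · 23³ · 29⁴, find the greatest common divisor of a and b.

20661776512727

min exponent per shared prime: 7⁴ · 23³ · 29⁴ = 20661776512727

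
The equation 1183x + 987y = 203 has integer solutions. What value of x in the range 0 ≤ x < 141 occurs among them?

Euclid: 1183 = 1·987 + 196; 987 = 5·196 + 7; 196 = 28·7 + 0 → gcd = 7; 203 = 7·29.
Back-substitution yields 1183·(-5) + 987·(6) = 7, so one solution is x = -5·29 = -145, y = 6·29 = 174.
Solutions in x differ by 987/7 = 141; the one in [0, 141) is -145 mod 141 = 137.

137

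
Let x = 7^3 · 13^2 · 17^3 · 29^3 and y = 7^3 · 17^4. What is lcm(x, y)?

max exponent per prime: 7^3 · 13^2 · 17^4 · 29^3 = 118078412010923

118078412010923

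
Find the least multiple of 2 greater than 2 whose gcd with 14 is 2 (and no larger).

4

gcd(x, 14) = 2 forces 2 | x; write x = 2s. Then gcd(2s, 2·7) = 2·gcd(s, 7), so need gcd(s, 7) = 1.
2s > 2 gives s ≥ 2. The least s ≥ 2 coprime to 7 is 2, so x = 2·2 = 4.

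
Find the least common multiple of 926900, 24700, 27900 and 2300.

lcm(926900, 24700) = 926900·24700/gcd = 22894430000/1300 = 17611100
lcm(17611100, 27900) = 17611100·27900/gcd = 491349690000/3100 = 158499900
lcm(158499900, 2300) = 158499900·2300/gcd = 364549770000/2300 = 158499900

158499900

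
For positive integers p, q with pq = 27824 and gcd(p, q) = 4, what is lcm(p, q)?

For any two positive integers, gcd × lcm equals their product. Hence lcm = 27824 / 4 = 6956.

6956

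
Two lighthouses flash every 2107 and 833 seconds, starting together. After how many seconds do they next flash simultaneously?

gcd first: 2107 = 2·833 + 441; 833 = 1·441 + 392; 441 = 1·392 + 49; 392 = 8·49 + 0 → gcd = 49
lcm = 2107·833/gcd = 1755131/49 = 35819

35819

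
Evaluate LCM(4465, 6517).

4465 = 5 · 19 · 47; 6517 = 7³ · 19
max exponents: 5 · 7³ · 19 · 47 = 1531495

1531495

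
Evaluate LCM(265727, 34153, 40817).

533845543

265727 = 7² · 11 · 17 · 29; 34153 = 7² · 17 · 41; 40817 = 7⁴ · 17
lcm takes max exponent of each prime: 7⁴ · 11 · 17 · 29 · 41 = 533845543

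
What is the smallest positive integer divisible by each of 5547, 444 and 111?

5547 = 3 · 43²; 444 = 2² · 3 · 37; 111 = 3 · 37
lcm takes max exponent of each prime: 2² · 3 · 37 · 43² = 820956

820956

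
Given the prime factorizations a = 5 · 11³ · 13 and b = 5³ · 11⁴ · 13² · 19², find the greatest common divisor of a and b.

86515

min exponent per shared prime: 5 · 11³ · 13 = 86515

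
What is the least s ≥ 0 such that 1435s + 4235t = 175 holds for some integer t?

68

gcd(1435, 4235) = 35 (Euclid: 4235 = 2·1435 + 1365; 1435 = 1·1365 + 70; 1365 = 19·70 + 35; 70 = 2·35 + 0), and 35 | 175.
Extended Euclid: 1435·(-59) + 4235·(20) = 35. Scale by 5: s₀ = -295.
General solution s = s₀ + 121k; reducing mod 121 gives s = 68 (and t = -23).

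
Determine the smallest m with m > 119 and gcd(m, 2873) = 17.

gcd(m, 2873) = 17 forces 17 | m; write m = 17s. Then gcd(17s, 17·169) = 17·gcd(s, 169), so need gcd(s, 169) = 1.
17s > 119 gives s ≥ 8. The least s ≥ 8 coprime to 169 is 8, so m = 17·8 = 136.

136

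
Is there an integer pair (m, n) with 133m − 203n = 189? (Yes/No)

gcd(133, 203): 203 = 1·133 + 70; 133 = 1·70 + 63; 70 = 1·63 + 7; 63 = 9·7 + 0 → 7
7 divides 189, so a solution exists.

Yes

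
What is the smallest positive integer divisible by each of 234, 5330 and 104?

234 = 2 · 3² · 13; 5330 = 2 · 5 · 13 · 41; 104 = 2³ · 13
lcm takes max exponent of each prime: 2³ · 3² · 5 · 13 · 41 = 191880

191880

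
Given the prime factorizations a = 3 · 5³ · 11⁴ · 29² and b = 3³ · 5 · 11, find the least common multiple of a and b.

max exponent per prime: 3³ · 5³ · 11⁴ · 29² = 41556648375

41556648375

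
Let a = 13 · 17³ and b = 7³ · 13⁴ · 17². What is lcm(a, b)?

max exponent per prime: 7³ · 13⁴ · 17³ = 48129826199

48129826199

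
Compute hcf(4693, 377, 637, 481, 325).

13

4693 = 13 · 19²; 377 = 13 · 29; 637 = 7² · 13; 481 = 13 · 37; 325 = 5² · 13
gcd takes min exponent of each prime: 13 = 13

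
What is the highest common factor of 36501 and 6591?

3

Euclid: 36501 = 5·6591 + 3546; 6591 = 1·3546 + 3045; 3546 = 1·3045 + 501; 3045 = 6·501 + 39; 501 = 12·39 + 33; 39 = 1·33 + 6; 33 = 5·6 + 3; 6 = 2·3 + 0. Last nonzero remainder: 3.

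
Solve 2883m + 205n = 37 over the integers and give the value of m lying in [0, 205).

Reduce mod 205: 2883m ≡ 37 (mod 205). With g = gcd(2883, 205) = 1 dividing 37, divide through: 2883m ≡ 37 (mod 205).
Since gcd(2883, 205) = 1, m ≡ 37·(2883)⁻¹ ≡ 129 (mod 205). Smallest non-negative: 129.

129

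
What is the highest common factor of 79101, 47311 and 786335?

gcd(79101, 47311): 79101 = 1·47311 + 31790; 47311 = 1·31790 + 15521; 31790 = 2·15521 + 748; 15521 = 20·748 + 561; 748 = 1·561 + 187; 561 = 3·187 + 0 → 187
gcd(187, 786335): 786335 = 4205·187 + 0 → 187

187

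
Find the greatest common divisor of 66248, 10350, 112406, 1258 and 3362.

2

gcd(66248, 10350): 66248 = 6·10350 + 4148; 10350 = 2·4148 + 2054; 4148 = 2·2054 + 40; 2054 = 51·40 + 14; 40 = 2·14 + 12; 14 = 1·12 + 2; 12 = 6·2 + 0 → 2
gcd(2, 112406): 112406 = 56203·2 + 0 → 2
gcd(2, 1258): 1258 = 629·2 + 0 → 2
gcd(2, 3362): 3362 = 1681·2 + 0 → 2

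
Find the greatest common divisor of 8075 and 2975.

425

Euclid: 8075 = 2·2975 + 2125; 2975 = 1·2125 + 850; 2125 = 2·850 + 425; 850 = 2·425 + 0. Last nonzero remainder: 425.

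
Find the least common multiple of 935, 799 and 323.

834955

935 = 5 · 11 · 17; 799 = 17 · 47; 323 = 17 · 19
lcm takes max exponent of each prime: 5 · 11 · 17 · 19 · 47 = 834955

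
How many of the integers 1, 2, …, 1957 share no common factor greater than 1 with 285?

Prime factors of 285: 3, 5, 19. Count integers ≤ 1957 divisible by none of them.
By inclusion–exclusion: 1957 − ⌊1957/3⌋ − ⌊1957/5⌋ − ⌊1957/19⌋ + ⌊1957/15⌋ + ⌊1957/57⌋ + ⌊1957/95⌋ − ⌊1957/285⌋ = 989.

989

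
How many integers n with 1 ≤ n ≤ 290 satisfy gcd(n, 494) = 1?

127

Prime factors of 494: 2, 13, 19. Count integers ≤ 290 divisible by none of them.
By inclusion–exclusion: 290 − ⌊290/2⌋ − ⌊290/13⌋ − ⌊290/19⌋ + ⌊290/26⌋ + ⌊290/38⌋ + ⌊290/247⌋ − ⌊290/494⌋ = 127.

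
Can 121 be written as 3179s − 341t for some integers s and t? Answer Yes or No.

Yes

By Bézout, 3179s − 341t = 121 has integer solutions iff gcd(3179, 341) | 121.
Euclid: 3179 = 9·341 + 110; 341 = 3·110 + 11; 110 = 10·11 + 0. gcd = 11; 121 mod 11 = 0. Yes.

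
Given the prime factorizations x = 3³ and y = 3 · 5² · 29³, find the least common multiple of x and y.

16462575

max exponent per prime: 3³ · 5² · 29³ = 16462575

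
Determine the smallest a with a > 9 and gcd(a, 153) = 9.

18

153 = 9·17. Any a with gcd(a, 153) = 9 is a multiple of 9, say 9s, with s coprime to 17.
Need s > 9/9, so s ≥ 2. First s ≥ 2 with gcd(s, 17) = 1 is s = 2. Thus a = 9·2 = 18.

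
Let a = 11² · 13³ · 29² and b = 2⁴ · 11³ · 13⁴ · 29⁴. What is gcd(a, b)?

223568917

min exponent per shared prime: 11² · 13³ · 29² = 223568917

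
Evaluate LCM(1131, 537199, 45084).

1131 = 3 · 13 · 29; 537199 = 13 · 31² · 43; 45084 = 2² · 3 · 13 · 17²
lcm takes max exponent of each prime: 2² · 3 · 13 · 17² · 29 · 31² · 43 = 54027177828

54027177828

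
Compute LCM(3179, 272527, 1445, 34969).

3179 = 11 · 17²; 272527 = 17² · 23 · 41; 1445 = 5 · 17²; 34969 = 11² · 17²
lcm takes max exponent of each prime: 5 · 11² · 17² · 23 · 41 = 164878835

164878835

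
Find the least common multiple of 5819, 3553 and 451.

5819 = 11 · 23²; 3553 = 11 · 17 · 19; 451 = 11 · 41
lcm takes max exponent of each prime: 11 · 17 · 19 · 23² · 41 = 77061017

77061017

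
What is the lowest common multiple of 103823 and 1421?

147532483

103823 = 47³; 1421 = 7² · 29
max exponents: 7² · 29 · 47³ = 147532483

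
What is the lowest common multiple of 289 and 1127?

325703

289 = 17²; 1127 = 7² · 23
max exponents: 7² · 17² · 23 = 325703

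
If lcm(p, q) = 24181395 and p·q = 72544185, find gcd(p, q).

3

From gcd × lcm = pq: gcd = 72544185 / 24181395 = 3.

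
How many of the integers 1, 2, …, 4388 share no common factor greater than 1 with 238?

1770

Prime factors of 238: 2, 7, 17. Count integers ≤ 4388 divisible by none of them.
By inclusion–exclusion: 4388 − ⌊4388/2⌋ − ⌊4388/7⌋ − ⌊4388/17⌋ + ⌊4388/14⌋ + ⌊4388/34⌋ + ⌊4388/119⌋ − ⌊4388/238⌋ = 1770.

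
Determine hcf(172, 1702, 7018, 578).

2

gcd(172, 1702): 1702 = 9·172 + 154; 172 = 1·154 + 18; 154 = 8·18 + 10; 18 = 1·10 + 8; 10 = 1·8 + 2; 8 = 4·2 + 0 → 2
gcd(2, 7018): 7018 = 3509·2 + 0 → 2
gcd(2, 578): 578 = 289·2 + 0 → 2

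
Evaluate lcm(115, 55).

115 = 5 · 23; 55 = 5 · 11
max exponents: 5 · 11 · 23 = 1265

1265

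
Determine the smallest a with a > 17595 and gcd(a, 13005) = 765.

Multiples of 765 above 17595: 765·24, 765·25, … . Need the cofactor coprime to 13005/765 = 17.
Checking s = 24, 25, … the first with gcd(s, 17) = 1 is s = 24, giving 18360.

18360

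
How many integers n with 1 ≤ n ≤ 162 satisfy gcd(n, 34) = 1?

Prime factors of 34: 2, 17. Count integers ≤ 162 divisible by none of them.
By inclusion–exclusion: 162 − ⌊162/2⌋ − ⌊162/17⌋ + ⌊162/34⌋ = 76.

76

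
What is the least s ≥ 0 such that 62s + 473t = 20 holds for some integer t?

336

Reduce mod 473: 62s ≡ 20 (mod 473). With g = gcd(62, 473) = 1 dividing 20, divide through: 62s ≡ 20 (mod 473).
Since gcd(62, 473) = 1, s ≡ 20·(62)⁻¹ ≡ 336 (mod 473). Smallest non-negative: 336.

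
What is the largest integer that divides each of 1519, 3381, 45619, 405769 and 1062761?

49

gcd(1519, 3381): 3381 = 2·1519 + 343; 1519 = 4·343 + 147; 343 = 2·147 + 49; 147 = 3·49 + 0 → 49
gcd(49, 45619): 45619 = 931·49 + 0 → 49
gcd(49, 405769): 405769 = 8281·49 + 0 → 49
gcd(49, 1062761): 1062761 = 21689·49 + 0 → 49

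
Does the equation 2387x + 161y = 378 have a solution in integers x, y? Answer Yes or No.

Yes

gcd(2387, 161): 2387 = 14·161 + 133; 161 = 1·133 + 28; 133 = 4·28 + 21; 28 = 1·21 + 7; 21 = 3·7 + 0 → 7
7 divides 378, so a solution exists.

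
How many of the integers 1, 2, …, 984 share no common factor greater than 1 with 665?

641

665 = 5·7·19. Inclusion–exclusion on these primes:
984 − ⌊984/5⌋ − ⌊984/7⌋ − ⌊984/19⌋ + ⌊984/35⌋ + ⌊984/95⌋ + ⌊984/133⌋ − ⌊984/665⌋ = 641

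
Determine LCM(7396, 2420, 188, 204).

10725568260

lcm(7396, 2420) = 7396·2420/gcd = 17898320/4 = 4474580
lcm(4474580, 188) = 4474580·188/gcd = 841221040/4 = 210305260
lcm(210305260, 204) = 210305260·204/gcd = 42902273040/4 = 10725568260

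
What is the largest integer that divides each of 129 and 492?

3

129 = 3 · 43
492 = 2² · 3 · 41
Common: 3 = 3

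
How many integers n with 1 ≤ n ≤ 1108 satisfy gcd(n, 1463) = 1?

Prime factors of 1463: 7, 11, 19. Count integers ≤ 1108 divisible by none of them.
By inclusion–exclusion: 1108 − ⌊1108/7⌋ − ⌊1108/11⌋ − ⌊1108/19⌋ + ⌊1108/77⌋ + ⌊1108/133⌋ + ⌊1108/209⌋ − ⌊1108/1463⌋ = 819.

819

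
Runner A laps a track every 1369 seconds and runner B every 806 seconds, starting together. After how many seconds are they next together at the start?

1103414

1369 = 37²; 806 = 2 · 13 · 31
max exponents: 2 · 13 · 31 · 37² = 1103414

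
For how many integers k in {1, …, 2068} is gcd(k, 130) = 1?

130 = 2·5·13. Inclusion–exclusion on these primes:
2068 − ⌊2068/2⌋ − ⌊2068/5⌋ − ⌊2068/13⌋ + ⌊2068/10⌋ + ⌊2068/26⌋ + ⌊2068/65⌋ − ⌊2068/130⌋ = 763

763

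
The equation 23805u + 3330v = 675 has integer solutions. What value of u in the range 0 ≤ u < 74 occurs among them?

35

Reduce mod 3330: 23805u ≡ 675 (mod 3330). With g = gcd(23805, 3330) = 45 dividing 675, divide through: 529u ≡ 15 (mod 74).
Since gcd(529, 74) = 1, u ≡ 15·(529)⁻¹ ≡ 35 (mod 74). Smallest non-negative: 35.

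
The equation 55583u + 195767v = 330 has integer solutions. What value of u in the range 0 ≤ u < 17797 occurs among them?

14923

Reduce mod 195767: 55583u ≡ 330 (mod 195767). With g = gcd(55583, 195767) = 11 dividing 330, divide through: 5053u ≡ 30 (mod 17797).
Since gcd(5053, 17797) = 1, u ≡ 30·(5053)⁻¹ ≡ 14923 (mod 17797). Smallest non-negative: 14923.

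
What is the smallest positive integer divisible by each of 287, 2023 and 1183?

14017367

287 = 7 · 41; 2023 = 7 · 17²; 1183 = 7 · 13²
lcm takes max exponent of each prime: 7 · 13² · 17² · 41 = 14017367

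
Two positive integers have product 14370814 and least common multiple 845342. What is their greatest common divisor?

17

From gcd × lcm = mn: gcd = 14370814 / 845342 = 17.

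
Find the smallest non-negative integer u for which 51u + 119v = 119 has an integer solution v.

0

gcd(51, 119) = 17 (Euclid: 119 = 2·51 + 17; 51 = 3·17 + 0), and 17 | 119.
Extended Euclid: 51·(-2) + 119·(1) = 17. Scale by 7: u₀ = -14.
General solution u = u₀ + 7t; reducing mod 7 gives u = 0 (and v = 1).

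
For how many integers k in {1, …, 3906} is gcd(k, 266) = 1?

1586

Prime factors of 266: 2, 7, 19. Count integers ≤ 3906 divisible by none of them.
By inclusion–exclusion: 3906 − ⌊3906/2⌋ − ⌊3906/7⌋ − ⌊3906/19⌋ + ⌊3906/14⌋ + ⌊3906/38⌋ + ⌊3906/133⌋ − ⌊3906/266⌋ = 1586.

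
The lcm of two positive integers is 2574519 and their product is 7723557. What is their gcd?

gcd·lcm = product, so gcd = 7723557/2574519 = 3.

3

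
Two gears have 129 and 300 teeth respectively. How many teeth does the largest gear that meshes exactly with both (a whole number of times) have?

129 = 3 · 43
300 = 2² · 3 · 5²
Common: 3 = 3

3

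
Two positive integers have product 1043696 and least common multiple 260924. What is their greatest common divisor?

From gcd × lcm = ab: gcd = 1043696 / 260924 = 4.

4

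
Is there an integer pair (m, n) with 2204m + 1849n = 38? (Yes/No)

By Bézout, 2204m + 1849n = 38 has integer solutions iff gcd(2204, 1849) | 38.
Euclid: 2204 = 1·1849 + 355; 1849 = 5·355 + 74; 355 = 4·74 + 59; 74 = 1·59 + 15; 59 = 3·15 + 14; 15 = 1·14 + 1; 14 = 14·1 + 0. gcd = 1; 38 mod 1 = 0. Yes.

Yes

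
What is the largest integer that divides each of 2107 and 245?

49

2107 = 7² · 43
245 = 5 · 7²
Common: 7² = 49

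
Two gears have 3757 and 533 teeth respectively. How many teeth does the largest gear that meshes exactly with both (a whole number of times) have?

Euclid: 3757 = 7·533 + 26; 533 = 20·26 + 13; 26 = 2·13 + 0. Last nonzero remainder: 13.

13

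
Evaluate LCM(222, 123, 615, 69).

1046730

lcm(222, 123) = 222·123/gcd = 27306/3 = 9102
lcm(9102, 615) = 9102·615/gcd = 5597730/123 = 45510
lcm(45510, 69) = 45510·69/gcd = 3140190/3 = 1046730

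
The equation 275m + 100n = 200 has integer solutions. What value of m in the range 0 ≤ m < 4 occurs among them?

0

Reduce mod 100: 275m ≡ 200 (mod 100). With g = gcd(275, 100) = 25 dividing 200, divide through: 11m ≡ 8 (mod 4).
Since gcd(11, 4) = 1, m ≡ 8·(11)⁻¹ ≡ 0 (mod 4). Smallest non-negative: 0.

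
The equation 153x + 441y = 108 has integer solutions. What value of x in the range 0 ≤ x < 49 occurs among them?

18

gcd(153, 441) = 9 (Euclid: 441 = 2·153 + 135; 153 = 1·135 + 18; 135 = 7·18 + 9; 18 = 2·9 + 0), and 9 | 108.
Extended Euclid: 153·(-23) + 441·(8) = 9. Scale by 12: x₀ = -276.
General solution x = x₀ + 49t; reducing mod 49 gives x = 18 (and y = -6).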